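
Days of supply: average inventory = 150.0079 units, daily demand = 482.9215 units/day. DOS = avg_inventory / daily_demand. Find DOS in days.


DOS = 150.0079 / 482.9215 = 0.3106

0.3106 days


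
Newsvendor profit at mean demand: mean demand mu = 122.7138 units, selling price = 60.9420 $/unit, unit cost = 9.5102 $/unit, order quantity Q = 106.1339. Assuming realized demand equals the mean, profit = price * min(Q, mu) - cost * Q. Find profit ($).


Sales at mu = min(106.1339, 122.7138) = 106.1339
Revenue = 60.9420 * 106.1339 = 6468.0121
Total cost = 9.5102 * 106.1339 = 1009.3546
Profit = 6468.0121 - 1009.3546 = 5458.6575

5458.6575 $


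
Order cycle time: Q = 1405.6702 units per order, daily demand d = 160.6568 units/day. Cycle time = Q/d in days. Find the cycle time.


Cycle = 1405.6702 / 160.6568 = 8.7495

8.7495 days


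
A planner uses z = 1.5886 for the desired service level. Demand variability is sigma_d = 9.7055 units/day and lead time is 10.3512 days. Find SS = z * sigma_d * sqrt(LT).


sqrt(LT) = sqrt(10.3512) = 3.2173
SS = 1.5886 * 9.7055 * 3.2173 = 49.6053

49.6053 units


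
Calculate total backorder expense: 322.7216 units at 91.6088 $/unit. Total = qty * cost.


Total = 322.7216 * 91.6088 = 29564.1385

29564.1385 $


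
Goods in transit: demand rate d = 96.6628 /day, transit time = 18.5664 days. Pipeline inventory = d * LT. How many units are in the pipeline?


Pipeline = 96.6628 * 18.5664 = 1794.6802

1794.6802 units


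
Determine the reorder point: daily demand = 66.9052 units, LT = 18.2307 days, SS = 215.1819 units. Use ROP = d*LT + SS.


d*LT = 66.9052 * 18.2307 = 1219.7286
ROP = 1219.7286 + 215.1819 = 1434.9105

1434.9105 units


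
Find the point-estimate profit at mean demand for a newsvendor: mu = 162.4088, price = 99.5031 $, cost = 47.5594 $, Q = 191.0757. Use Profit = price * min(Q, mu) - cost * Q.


Sales at mu = min(191.0757, 162.4088) = 162.4088
Revenue = 99.5031 * 162.4088 = 16160.1791
Total cost = 47.5594 * 191.0757 = 9087.4456
Profit = 16160.1791 - 9087.4456 = 7072.7334

7072.7334 $


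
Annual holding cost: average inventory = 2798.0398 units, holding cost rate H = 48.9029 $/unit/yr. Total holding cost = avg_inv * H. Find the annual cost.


Cost = 2798.0398 * 48.9029 = 136832.2605

136832.2605 $/yr


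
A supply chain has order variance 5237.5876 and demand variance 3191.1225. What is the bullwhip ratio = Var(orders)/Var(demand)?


BW = 5237.5876 / 3191.1225 = 1.6413

1.6413


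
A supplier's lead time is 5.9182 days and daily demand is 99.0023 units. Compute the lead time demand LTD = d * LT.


LTD = 99.0023 * 5.9182 = 585.9154

585.9154 units


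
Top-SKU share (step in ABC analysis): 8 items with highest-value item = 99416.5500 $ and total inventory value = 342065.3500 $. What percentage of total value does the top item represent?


Top item = 99416.5500
Total = 342065.3500
Percentage = 99416.5500 / 342065.3500 * 100 = 29.0636

29.0636%


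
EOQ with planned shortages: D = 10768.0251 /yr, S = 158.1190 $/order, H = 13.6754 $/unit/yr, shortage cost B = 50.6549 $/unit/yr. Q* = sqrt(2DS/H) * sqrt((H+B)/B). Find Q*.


sqrt(2DS/H) = 499.0052
sqrt((H+B)/B) = 1.1269
Q* = 499.0052 * 1.1269 = 562.3440

562.3440 units


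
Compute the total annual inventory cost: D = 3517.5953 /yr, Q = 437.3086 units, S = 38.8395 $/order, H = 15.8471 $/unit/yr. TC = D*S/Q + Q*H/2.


Ordering cost = D*S/Q = 312.4147
Holding cost = Q*H/2 = 3465.0366
TC = 312.4147 + 3465.0366 = 3777.4513

3777.4513 $/yr


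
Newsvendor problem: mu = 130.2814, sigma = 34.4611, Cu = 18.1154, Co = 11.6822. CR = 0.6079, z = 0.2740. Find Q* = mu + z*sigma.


CR = Cu/(Cu+Co) = 18.1154/(18.1154+11.6822) = 0.6079
z = 0.2740
Q* = 130.2814 + 0.2740 * 34.4611 = 139.7237

139.7237 units


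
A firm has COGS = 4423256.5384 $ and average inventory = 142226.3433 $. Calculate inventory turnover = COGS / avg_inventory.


Turnover = 4423256.5384 / 142226.3433 = 31.1001

31.1001


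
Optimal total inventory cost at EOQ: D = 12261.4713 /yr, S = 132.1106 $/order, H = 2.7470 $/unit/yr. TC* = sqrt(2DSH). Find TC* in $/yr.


2*D*S*H = 8899567.5948
TC* = sqrt(8899567.5948) = 2983.2143

2983.2143 $/yr


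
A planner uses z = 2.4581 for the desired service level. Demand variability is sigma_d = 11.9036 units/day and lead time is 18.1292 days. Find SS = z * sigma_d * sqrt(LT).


sqrt(LT) = sqrt(18.1292) = 4.2578
SS = 2.4581 * 11.9036 * 4.2578 = 124.5854

124.5854 units


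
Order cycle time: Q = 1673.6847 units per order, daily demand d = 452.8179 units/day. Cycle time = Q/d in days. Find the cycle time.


Cycle = 1673.6847 / 452.8179 = 3.6962

3.6962 days


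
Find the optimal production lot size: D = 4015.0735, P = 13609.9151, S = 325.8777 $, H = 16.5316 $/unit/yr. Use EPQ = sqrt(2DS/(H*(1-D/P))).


1 - D/P = 1 - 0.2950 = 0.7050
H*(1-D/P) = 11.6546
2DS = 2616845.8350
EPQ = sqrt(224533.3501) = 473.8495

473.8495 units


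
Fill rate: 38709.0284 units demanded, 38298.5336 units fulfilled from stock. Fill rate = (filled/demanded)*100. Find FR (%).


FR = 38298.5336 / 38709.0284 * 100 = 98.9395

98.9395%


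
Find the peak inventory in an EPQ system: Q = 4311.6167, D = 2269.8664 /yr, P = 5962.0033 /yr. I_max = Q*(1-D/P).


D/P = 0.3807
1 - D/P = 0.6193
I_max = 4311.6167 * 0.6193 = 2670.0889

2670.0889 units


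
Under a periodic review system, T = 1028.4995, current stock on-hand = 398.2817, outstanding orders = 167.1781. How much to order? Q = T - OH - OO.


Inventory position = OH + OO = 398.2817 + 167.1781 = 565.4598
Q = 1028.4995 - 565.4598 = 463.0397

463.0397 units


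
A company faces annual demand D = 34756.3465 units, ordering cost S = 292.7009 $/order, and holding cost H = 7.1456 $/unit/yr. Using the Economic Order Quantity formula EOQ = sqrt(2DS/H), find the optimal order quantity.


2*D*S = 2 * 34756.3465 * 292.7009 = 20346427.8025
2*D*S/H = 2847406.4883
EOQ = sqrt(2847406.4883) = 1687.4260

1687.4260 units


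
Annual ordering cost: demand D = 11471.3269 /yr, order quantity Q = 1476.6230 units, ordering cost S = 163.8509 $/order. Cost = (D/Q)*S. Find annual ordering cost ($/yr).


Number of orders = D/Q = 7.7686
Cost = 7.7686 * 163.8509 = 1272.8958

1272.8958 $/yr


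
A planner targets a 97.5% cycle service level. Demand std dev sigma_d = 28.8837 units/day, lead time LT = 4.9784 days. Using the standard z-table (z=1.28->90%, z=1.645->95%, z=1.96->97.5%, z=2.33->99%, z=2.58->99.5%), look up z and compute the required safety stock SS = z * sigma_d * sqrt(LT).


From the table, SL = 97.5% corresponds to z = 1.96
sqrt(LT) = sqrt(4.9784) = 2.2312
SS = 1.96 * 28.8837 * 2.2312 = 126.3147

126.3147 units


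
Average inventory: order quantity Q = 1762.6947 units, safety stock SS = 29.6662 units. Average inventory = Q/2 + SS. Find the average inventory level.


Q/2 = 881.3474
Avg = 881.3474 + 29.6662 = 911.0136

911.0136 units


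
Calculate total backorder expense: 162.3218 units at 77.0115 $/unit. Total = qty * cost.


Total = 162.3218 * 77.0115 = 12500.6453

12500.6453 $


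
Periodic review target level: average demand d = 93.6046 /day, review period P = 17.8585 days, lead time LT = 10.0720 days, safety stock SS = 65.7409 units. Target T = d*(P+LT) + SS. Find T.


P + LT = 27.9305
d*(P+LT) = 93.6046 * 27.9305 = 2614.4233
T = 2614.4233 + 65.7409 = 2680.1642

2680.1642 units


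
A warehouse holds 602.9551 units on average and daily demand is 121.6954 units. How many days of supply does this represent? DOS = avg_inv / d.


DOS = 602.9551 / 121.6954 = 4.9546

4.9546 days


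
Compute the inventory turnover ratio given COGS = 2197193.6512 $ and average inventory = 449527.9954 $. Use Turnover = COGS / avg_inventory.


Turnover = 2197193.6512 / 449527.9954 = 4.8878

4.8878


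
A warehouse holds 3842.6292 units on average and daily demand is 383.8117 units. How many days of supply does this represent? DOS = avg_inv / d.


DOS = 3842.6292 / 383.8117 = 10.0118

10.0118 days


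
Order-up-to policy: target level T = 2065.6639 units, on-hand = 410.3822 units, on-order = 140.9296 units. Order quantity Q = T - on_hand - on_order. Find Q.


Inventory position = OH + OO = 410.3822 + 140.9296 = 551.3118
Q = 2065.6639 - 551.3118 = 1514.3521

1514.3521 units


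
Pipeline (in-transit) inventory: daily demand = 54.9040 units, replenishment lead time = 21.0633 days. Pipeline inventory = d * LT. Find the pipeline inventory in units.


Pipeline = 54.9040 * 21.0633 = 1156.4594

1156.4594 units


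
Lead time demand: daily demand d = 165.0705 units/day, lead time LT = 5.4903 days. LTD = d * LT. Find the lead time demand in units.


LTD = 165.0705 * 5.4903 = 906.2866

906.2866 units


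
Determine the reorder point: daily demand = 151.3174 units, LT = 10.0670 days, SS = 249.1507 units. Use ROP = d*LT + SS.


d*LT = 151.3174 * 10.0670 = 1523.3123
ROP = 1523.3123 + 249.1507 = 1772.4630

1772.4630 units


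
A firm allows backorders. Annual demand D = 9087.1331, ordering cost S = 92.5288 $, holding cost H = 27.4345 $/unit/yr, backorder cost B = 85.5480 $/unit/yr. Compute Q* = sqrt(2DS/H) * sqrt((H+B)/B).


sqrt(2DS/H) = 247.5816
sqrt((H+B)/B) = 1.1492
Q* = 247.5816 * 1.1492 = 284.5241

284.5241 units


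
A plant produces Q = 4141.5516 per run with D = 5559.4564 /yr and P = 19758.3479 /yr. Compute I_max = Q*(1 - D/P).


D/P = 0.2814
1 - D/P = 0.7186
I_max = 4141.5516 * 0.7186 = 2976.2327

2976.2327 units


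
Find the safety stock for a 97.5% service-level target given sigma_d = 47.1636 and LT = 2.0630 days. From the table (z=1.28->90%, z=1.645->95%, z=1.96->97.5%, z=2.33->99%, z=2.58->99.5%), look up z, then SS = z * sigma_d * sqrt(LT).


From the table, SL = 97.5% corresponds to z = 1.96
sqrt(LT) = sqrt(2.0630) = 1.4363
SS = 1.96 * 47.1636 * 1.4363 = 132.7739

132.7739 units


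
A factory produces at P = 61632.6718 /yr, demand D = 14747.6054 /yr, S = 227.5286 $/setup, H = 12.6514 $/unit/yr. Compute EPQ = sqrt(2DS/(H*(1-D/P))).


1 - D/P = 1 - 0.2393 = 0.7607
H*(1-D/P) = 9.6241
2DS = 6711004.0200
EPQ = sqrt(697309.1620) = 835.0504

835.0504 units


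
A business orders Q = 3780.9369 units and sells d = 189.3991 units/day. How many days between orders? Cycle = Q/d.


Cycle = 3780.9369 / 189.3991 = 19.9628

19.9628 days


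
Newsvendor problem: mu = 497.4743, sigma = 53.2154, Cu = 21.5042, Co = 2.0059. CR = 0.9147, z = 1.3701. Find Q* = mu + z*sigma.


CR = Cu/(Cu+Co) = 21.5042/(21.5042+2.0059) = 0.9147
z = 1.3701
Q* = 497.4743 + 1.3701 * 53.2154 = 570.3847

570.3847 units


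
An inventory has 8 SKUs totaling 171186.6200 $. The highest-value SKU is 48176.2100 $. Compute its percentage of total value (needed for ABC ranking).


Top item = 48176.2100
Total = 171186.6200
Percentage = 48176.2100 / 171186.6200 * 100 = 28.1425

28.1425%


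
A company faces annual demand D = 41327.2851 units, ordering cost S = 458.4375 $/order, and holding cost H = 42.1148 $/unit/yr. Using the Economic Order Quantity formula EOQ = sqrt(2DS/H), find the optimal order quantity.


2*D*S = 2 * 41327.2851 * 458.4375 = 37891954.5261
2*D*S/H = 899730.1311
EOQ = sqrt(899730.1311) = 948.5411

948.5411 units


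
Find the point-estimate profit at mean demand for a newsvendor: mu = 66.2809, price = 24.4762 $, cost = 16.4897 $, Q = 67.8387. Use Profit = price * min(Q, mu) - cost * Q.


Sales at mu = min(67.8387, 66.2809) = 66.2809
Revenue = 24.4762 * 66.2809 = 1622.3046
Total cost = 16.4897 * 67.8387 = 1118.6398
Profit = 1622.3046 - 1118.6398 = 503.6648

503.6648 $


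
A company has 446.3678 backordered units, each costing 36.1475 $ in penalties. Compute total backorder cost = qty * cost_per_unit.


Total = 446.3678 * 36.1475 = 16135.0801

16135.0801 $


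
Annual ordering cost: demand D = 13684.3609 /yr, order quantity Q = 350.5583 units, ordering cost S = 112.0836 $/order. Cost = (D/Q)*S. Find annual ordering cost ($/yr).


Number of orders = D/Q = 39.0359
Cost = 39.0359 * 112.0836 = 4375.2849

4375.2849 $/yr


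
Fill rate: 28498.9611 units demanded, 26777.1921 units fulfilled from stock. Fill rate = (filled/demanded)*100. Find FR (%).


FR = 26777.1921 / 28498.9611 * 100 = 93.9585

93.9585%


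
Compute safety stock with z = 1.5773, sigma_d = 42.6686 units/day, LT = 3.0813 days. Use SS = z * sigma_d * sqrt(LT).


sqrt(LT) = sqrt(3.0813) = 1.7554
SS = 1.5773 * 42.6686 * 1.7554 = 118.1380

118.1380 units


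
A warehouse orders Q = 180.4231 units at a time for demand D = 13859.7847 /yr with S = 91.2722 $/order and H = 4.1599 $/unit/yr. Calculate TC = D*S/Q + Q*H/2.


Ordering cost = D*S/Q = 7011.3696
Holding cost = Q*H/2 = 375.2710
TC = 7011.3696 + 375.2710 = 7386.6406

7386.6406 $/yr


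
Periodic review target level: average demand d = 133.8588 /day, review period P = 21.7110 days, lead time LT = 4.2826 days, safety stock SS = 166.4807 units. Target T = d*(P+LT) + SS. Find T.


P + LT = 25.9936
d*(P+LT) = 133.8588 * 25.9936 = 3479.4721
T = 3479.4721 + 166.4807 = 3645.9528

3645.9528 units


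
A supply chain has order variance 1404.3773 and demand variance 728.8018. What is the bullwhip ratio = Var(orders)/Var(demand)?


BW = 1404.3773 / 728.8018 = 1.9270

1.9270


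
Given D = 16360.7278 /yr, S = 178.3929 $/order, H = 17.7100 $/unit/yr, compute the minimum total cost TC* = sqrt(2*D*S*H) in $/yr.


2*D*S*H = 103378146.5672
TC* = sqrt(103378146.5672) = 10167.5044

10167.5044 $/yr


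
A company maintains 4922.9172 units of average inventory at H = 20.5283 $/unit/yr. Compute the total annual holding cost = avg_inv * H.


Cost = 4922.9172 * 20.5283 = 101059.1212

101059.1212 $/yr


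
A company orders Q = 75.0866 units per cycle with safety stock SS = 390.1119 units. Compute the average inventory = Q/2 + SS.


Q/2 = 37.5433
Avg = 37.5433 + 390.1119 = 427.6552

427.6552 units


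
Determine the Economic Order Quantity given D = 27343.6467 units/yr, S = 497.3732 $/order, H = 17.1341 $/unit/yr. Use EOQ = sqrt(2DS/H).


2*D*S = 2 * 27343.6467 * 497.3732 = 27199994.1177
2*D*S/H = 1587477.2598
EOQ = sqrt(1587477.2598) = 1259.9513

1259.9513 units


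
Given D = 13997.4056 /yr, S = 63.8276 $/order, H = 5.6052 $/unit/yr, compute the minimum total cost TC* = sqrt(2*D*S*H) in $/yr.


2*D*S*H = 10015604.5999
TC* = sqrt(10015604.5999) = 3164.7440

3164.7440 $/yr


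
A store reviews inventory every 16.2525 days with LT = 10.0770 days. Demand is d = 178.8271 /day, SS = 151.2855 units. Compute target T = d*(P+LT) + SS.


P + LT = 26.3295
d*(P+LT) = 178.8271 * 26.3295 = 4708.4281
T = 4708.4281 + 151.2855 = 4859.7136

4859.7136 units


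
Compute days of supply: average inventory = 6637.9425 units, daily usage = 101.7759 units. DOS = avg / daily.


DOS = 6637.9425 / 101.7759 = 65.2212

65.2212 days


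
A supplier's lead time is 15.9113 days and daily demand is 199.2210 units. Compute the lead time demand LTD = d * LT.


LTD = 199.2210 * 15.9113 = 3169.8651

3169.8651 units


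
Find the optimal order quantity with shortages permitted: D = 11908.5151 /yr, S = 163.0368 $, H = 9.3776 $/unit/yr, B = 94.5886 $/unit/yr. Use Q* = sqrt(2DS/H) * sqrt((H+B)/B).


sqrt(2DS/H) = 643.4885
sqrt((H+B)/B) = 1.0484
Q* = 643.4885 * 1.0484 = 674.6328

674.6328 units


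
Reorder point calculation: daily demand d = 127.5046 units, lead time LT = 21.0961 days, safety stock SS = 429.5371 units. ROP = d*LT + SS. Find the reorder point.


d*LT = 127.5046 * 21.0961 = 2689.8498
ROP = 2689.8498 + 429.5371 = 3119.3869

3119.3869 units


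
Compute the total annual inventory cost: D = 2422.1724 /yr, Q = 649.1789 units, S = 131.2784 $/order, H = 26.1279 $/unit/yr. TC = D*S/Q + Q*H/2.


Ordering cost = D*S/Q = 489.8171
Holding cost = Q*H/2 = 8480.8407
TC = 489.8171 + 8480.8407 = 8970.6578

8970.6578 $/yr


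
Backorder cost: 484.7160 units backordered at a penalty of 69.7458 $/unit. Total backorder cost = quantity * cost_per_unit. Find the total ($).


Total = 484.7160 * 69.7458 = 33806.9052

33806.9052 $


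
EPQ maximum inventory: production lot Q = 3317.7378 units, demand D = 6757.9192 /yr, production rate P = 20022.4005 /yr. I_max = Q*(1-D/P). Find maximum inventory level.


D/P = 0.3375
1 - D/P = 0.6625
I_max = 3317.7378 * 0.6625 = 2197.9418

2197.9418 units


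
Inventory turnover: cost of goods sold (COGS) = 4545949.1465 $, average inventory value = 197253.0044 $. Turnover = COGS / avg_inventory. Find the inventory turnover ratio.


Turnover = 4545949.1465 / 197253.0044 = 23.0463

23.0463


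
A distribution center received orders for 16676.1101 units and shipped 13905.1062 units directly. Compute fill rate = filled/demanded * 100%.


FR = 13905.1062 / 16676.1101 * 100 = 83.3834

83.3834%


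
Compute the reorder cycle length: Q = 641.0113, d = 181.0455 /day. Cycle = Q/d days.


Cycle = 641.0113 / 181.0455 = 3.5406

3.5406 days


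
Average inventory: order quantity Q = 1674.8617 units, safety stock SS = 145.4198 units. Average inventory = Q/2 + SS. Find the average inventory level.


Q/2 = 837.4308
Avg = 837.4308 + 145.4198 = 982.8506

982.8506 units


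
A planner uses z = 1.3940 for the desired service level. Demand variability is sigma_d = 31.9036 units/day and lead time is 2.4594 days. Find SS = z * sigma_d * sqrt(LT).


sqrt(LT) = sqrt(2.4594) = 1.5682
SS = 1.3940 * 31.9036 * 1.5682 = 69.7456

69.7456 units


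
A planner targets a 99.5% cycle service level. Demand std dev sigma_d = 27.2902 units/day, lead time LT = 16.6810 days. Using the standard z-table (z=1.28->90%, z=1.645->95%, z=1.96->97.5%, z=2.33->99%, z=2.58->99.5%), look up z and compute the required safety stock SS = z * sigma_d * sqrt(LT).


From the table, SL = 99.5% corresponds to z = 2.58
sqrt(LT) = sqrt(16.6810) = 4.0842
SS = 2.58 * 27.2902 * 4.0842 = 287.5660

287.5660 units


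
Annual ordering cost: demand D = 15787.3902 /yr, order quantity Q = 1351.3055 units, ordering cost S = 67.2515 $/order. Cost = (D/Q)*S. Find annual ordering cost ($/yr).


Number of orders = D/Q = 11.6831
Cost = 11.6831 * 67.2515 = 785.7037

785.7037 $/yr


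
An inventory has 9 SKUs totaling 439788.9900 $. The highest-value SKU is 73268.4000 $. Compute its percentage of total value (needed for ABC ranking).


Top item = 73268.4000
Total = 439788.9900
Percentage = 73268.4000 / 439788.9900 * 100 = 16.6599

16.6599%


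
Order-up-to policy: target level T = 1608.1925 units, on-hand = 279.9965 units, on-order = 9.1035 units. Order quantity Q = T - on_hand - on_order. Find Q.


Inventory position = OH + OO = 279.9965 + 9.1035 = 289.1000
Q = 1608.1925 - 289.1000 = 1319.0925

1319.0925 units


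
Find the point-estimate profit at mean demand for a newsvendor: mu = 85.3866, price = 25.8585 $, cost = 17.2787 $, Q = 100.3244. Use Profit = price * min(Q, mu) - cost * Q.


Sales at mu = min(100.3244, 85.3866) = 85.3866
Revenue = 25.8585 * 85.3866 = 2207.9694
Total cost = 17.2787 * 100.3244 = 1733.4752
Profit = 2207.9694 - 1733.4752 = 474.4942

474.4942 $


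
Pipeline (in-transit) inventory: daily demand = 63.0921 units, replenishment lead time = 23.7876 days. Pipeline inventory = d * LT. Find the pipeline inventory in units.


Pipeline = 63.0921 * 23.7876 = 1500.8096

1500.8096 units


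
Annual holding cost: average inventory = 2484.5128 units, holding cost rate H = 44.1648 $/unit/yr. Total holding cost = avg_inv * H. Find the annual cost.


Cost = 2484.5128 * 44.1648 = 109728.0109

109728.0109 $/yr


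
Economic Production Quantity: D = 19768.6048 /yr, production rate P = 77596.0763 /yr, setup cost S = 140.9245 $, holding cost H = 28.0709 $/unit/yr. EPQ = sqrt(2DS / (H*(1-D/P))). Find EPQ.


1 - D/P = 1 - 0.2548 = 0.7452
H*(1-D/P) = 20.9195
2DS = 5571761.4943
EPQ = sqrt(266343.2769) = 516.0846

516.0846 units


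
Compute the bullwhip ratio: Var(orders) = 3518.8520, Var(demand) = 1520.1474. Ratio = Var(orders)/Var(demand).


BW = 3518.8520 / 1520.1474 = 2.3148

2.3148


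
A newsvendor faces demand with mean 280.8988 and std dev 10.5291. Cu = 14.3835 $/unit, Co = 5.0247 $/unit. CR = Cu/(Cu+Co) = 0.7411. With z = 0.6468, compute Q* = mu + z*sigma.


CR = Cu/(Cu+Co) = 14.3835/(14.3835+5.0247) = 0.7411
z = 0.6468
Q* = 280.8988 + 0.6468 * 10.5291 = 287.7090

287.7090 units


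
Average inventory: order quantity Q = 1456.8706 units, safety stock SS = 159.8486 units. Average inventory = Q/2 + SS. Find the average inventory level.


Q/2 = 728.4353
Avg = 728.4353 + 159.8486 = 888.2839

888.2839 units


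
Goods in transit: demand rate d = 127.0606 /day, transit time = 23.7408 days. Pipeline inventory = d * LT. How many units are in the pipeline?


Pipeline = 127.0606 * 23.7408 = 3016.5203

3016.5203 units


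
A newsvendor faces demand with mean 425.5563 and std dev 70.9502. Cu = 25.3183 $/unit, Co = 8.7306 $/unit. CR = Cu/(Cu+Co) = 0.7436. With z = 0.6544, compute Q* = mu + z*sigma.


CR = Cu/(Cu+Co) = 25.3183/(25.3183+8.7306) = 0.7436
z = 0.6544
Q* = 425.5563 + 0.6544 * 70.9502 = 471.9861

471.9861 units


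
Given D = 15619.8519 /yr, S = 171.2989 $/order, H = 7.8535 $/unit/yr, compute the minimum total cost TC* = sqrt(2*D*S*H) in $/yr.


2*D*S*H = 42026645.7877
TC* = sqrt(42026645.7877) = 6482.7961

6482.7961 $/yr


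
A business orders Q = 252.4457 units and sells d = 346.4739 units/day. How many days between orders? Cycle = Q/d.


Cycle = 252.4457 / 346.4739 = 0.7286

0.7286 days


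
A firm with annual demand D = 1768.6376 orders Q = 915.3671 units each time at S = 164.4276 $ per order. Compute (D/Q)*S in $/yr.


Number of orders = D/Q = 1.9322
Cost = 1.9322 * 164.4276 = 317.7008

317.7008 $/yr


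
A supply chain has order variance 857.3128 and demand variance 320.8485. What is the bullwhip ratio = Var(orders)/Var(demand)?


BW = 857.3128 / 320.8485 = 2.6720

2.6720


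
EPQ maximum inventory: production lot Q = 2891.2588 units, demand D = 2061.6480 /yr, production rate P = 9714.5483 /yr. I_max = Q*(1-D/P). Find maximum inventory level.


D/P = 0.2122
1 - D/P = 0.7878
I_max = 2891.2588 * 0.7878 = 2277.6680

2277.6680 units


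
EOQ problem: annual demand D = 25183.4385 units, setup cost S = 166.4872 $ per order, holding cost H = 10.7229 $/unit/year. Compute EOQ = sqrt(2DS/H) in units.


2*D*S = 2 * 25183.4385 * 166.4872 = 8385440.3245
2*D*S/H = 782012.3590
EOQ = sqrt(782012.3590) = 884.3146

884.3146 units


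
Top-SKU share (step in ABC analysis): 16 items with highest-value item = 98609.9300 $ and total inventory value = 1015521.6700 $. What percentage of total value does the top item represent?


Top item = 98609.9300
Total = 1015521.6700
Percentage = 98609.9300 / 1015521.6700 * 100 = 9.7103

9.7103%


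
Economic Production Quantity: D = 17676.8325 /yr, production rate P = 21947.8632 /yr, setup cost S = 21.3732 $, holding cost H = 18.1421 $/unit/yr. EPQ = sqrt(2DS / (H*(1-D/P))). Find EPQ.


1 - D/P = 1 - 0.8054 = 0.1946
H*(1-D/P) = 3.5304
2DS = 755620.9528
EPQ = sqrt(214030.6582) = 462.6345

462.6345 units


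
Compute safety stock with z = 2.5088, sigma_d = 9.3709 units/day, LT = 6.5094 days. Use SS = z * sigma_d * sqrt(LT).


sqrt(LT) = sqrt(6.5094) = 2.5514
SS = 2.5088 * 9.3709 * 2.5514 = 59.9816

59.9816 units


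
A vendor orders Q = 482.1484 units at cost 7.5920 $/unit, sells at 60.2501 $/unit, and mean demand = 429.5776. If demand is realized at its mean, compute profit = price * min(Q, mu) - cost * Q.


Sales at mu = min(482.1484, 429.5776) = 429.5776
Revenue = 60.2501 * 429.5776 = 25882.0934
Total cost = 7.5920 * 482.1484 = 3660.4707
Profit = 25882.0934 - 3660.4707 = 22221.6227

22221.6227 $


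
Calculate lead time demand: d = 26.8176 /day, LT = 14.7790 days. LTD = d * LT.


LTD = 26.8176 * 14.7790 = 396.3373

396.3373 units


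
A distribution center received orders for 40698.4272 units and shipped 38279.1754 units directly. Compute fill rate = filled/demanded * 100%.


FR = 38279.1754 / 40698.4272 * 100 = 94.0557

94.0557%


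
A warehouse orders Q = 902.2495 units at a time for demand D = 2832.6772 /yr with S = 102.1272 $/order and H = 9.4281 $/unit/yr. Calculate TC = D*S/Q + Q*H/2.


Ordering cost = D*S/Q = 320.6357
Holding cost = Q*H/2 = 4253.2493
TC = 320.6357 + 4253.2493 = 4573.8849

4573.8849 $/yr


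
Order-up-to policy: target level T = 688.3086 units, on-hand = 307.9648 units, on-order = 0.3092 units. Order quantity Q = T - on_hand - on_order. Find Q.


Inventory position = OH + OO = 307.9648 + 0.3092 = 308.2740
Q = 688.3086 - 308.2740 = 380.0346

380.0346 units


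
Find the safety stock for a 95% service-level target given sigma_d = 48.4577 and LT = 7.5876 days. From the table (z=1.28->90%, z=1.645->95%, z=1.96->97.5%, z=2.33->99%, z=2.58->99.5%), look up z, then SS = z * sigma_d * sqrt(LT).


From the table, SL = 95% corresponds to z = 1.645
sqrt(LT) = sqrt(7.5876) = 2.7546
SS = 1.645 * 48.4577 * 2.7546 = 219.5740

219.5740 units


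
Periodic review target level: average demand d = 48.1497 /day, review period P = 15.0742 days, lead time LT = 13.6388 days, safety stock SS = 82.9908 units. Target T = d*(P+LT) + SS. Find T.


P + LT = 28.7130
d*(P+LT) = 48.1497 * 28.7130 = 1382.5223
T = 1382.5223 + 82.9908 = 1465.5131

1465.5131 units


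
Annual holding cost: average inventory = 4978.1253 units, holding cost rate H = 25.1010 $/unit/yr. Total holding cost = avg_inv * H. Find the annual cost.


Cost = 4978.1253 * 25.1010 = 124955.9232

124955.9232 $/yr


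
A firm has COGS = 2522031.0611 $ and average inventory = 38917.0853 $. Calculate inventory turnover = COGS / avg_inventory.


Turnover = 2522031.0611 / 38917.0853 = 64.8052

64.8052


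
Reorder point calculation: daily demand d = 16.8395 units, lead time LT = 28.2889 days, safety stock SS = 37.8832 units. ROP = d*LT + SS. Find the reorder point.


d*LT = 16.8395 * 28.2889 = 476.3709
ROP = 476.3709 + 37.8832 = 514.2541

514.2541 units


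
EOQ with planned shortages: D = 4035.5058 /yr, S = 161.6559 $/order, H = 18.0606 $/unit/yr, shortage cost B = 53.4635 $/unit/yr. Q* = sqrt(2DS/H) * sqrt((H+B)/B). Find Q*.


sqrt(2DS/H) = 268.7780
sqrt((H+B)/B) = 1.1566
Q* = 268.7780 * 1.1566 = 310.8789

310.8789 units


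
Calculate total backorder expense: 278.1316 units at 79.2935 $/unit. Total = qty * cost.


Total = 278.1316 * 79.2935 = 22054.0280

22054.0280 $


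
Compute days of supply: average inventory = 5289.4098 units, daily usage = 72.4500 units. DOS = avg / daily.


DOS = 5289.4098 / 72.4500 = 73.0077

73.0077 days


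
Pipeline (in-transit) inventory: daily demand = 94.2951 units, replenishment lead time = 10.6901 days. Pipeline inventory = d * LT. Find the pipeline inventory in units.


Pipeline = 94.2951 * 10.6901 = 1008.0240

1008.0240 units


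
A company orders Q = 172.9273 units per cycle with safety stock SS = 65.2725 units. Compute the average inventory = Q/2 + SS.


Q/2 = 86.4637
Avg = 86.4637 + 65.2725 = 151.7362

151.7362 units


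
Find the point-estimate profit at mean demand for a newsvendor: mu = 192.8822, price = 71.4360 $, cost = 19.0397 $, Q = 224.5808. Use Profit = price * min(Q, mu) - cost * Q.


Sales at mu = min(224.5808, 192.8822) = 192.8822
Revenue = 71.4360 * 192.8822 = 13778.7328
Total cost = 19.0397 * 224.5808 = 4275.9511
Profit = 13778.7328 - 4275.9511 = 9502.7818

9502.7818 $


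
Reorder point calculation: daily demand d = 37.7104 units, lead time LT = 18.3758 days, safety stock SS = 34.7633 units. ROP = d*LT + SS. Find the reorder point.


d*LT = 37.7104 * 18.3758 = 692.9588
ROP = 692.9588 + 34.7633 = 727.7221

727.7221 units


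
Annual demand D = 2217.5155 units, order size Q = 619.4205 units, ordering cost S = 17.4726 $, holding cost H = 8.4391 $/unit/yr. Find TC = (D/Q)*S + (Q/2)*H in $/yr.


Ordering cost = D*S/Q = 62.5516
Holding cost = Q*H/2 = 2613.6758
TC = 62.5516 + 2613.6758 = 2676.2274

2676.2274 $/yr


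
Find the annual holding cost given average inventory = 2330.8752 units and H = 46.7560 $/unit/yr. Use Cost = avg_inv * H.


Cost = 2330.8752 * 46.7560 = 108982.4009

108982.4009 $/yr


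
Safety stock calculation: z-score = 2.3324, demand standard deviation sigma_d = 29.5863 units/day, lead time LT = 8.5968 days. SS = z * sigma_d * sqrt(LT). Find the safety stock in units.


sqrt(LT) = sqrt(8.5968) = 2.9320
SS = 2.3324 * 29.5863 * 2.9320 = 202.3308

202.3308 units


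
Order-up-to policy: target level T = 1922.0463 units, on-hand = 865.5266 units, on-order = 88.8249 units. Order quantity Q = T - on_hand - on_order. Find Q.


Inventory position = OH + OO = 865.5266 + 88.8249 = 954.3515
Q = 1922.0463 - 954.3515 = 967.6948

967.6948 units


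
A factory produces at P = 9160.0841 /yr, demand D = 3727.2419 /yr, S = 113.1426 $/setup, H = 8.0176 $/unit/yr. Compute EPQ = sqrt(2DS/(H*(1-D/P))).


1 - D/P = 1 - 0.4069 = 0.5931
H*(1-D/P) = 4.7552
2DS = 843419.6788
EPQ = sqrt(177366.5484) = 421.1491

421.1491 units


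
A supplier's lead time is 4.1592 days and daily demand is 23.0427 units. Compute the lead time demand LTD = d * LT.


LTD = 23.0427 * 4.1592 = 95.8392

95.8392 units


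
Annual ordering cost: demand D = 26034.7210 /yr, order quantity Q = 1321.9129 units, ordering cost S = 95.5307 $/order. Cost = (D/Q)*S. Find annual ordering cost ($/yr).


Number of orders = D/Q = 19.6947
Cost = 19.6947 * 95.5307 = 1881.4516

1881.4516 $/yr


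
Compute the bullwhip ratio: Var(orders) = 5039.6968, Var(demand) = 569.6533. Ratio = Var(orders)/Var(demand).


BW = 5039.6968 / 569.6533 = 8.8470

8.8470


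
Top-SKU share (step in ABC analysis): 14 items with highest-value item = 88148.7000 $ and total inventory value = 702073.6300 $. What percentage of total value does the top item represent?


Top item = 88148.7000
Total = 702073.6300
Percentage = 88148.7000 / 702073.6300 * 100 = 12.5555

12.5555%


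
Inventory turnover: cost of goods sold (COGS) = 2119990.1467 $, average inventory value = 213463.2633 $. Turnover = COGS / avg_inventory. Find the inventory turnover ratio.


Turnover = 2119990.1467 / 213463.2633 = 9.9314

9.9314


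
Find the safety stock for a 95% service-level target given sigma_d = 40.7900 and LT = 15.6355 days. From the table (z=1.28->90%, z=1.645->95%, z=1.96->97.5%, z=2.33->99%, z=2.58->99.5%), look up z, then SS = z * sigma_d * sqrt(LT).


From the table, SL = 95% corresponds to z = 1.645
sqrt(LT) = sqrt(15.6355) = 3.9542
SS = 1.645 * 40.7900 * 3.9542 = 265.3234

265.3234 units


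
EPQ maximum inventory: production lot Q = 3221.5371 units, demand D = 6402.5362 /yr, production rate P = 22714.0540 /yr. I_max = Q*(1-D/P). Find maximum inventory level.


D/P = 0.2819
1 - D/P = 0.7181
I_max = 3221.5371 * 0.7181 = 2313.4646

2313.4646 units


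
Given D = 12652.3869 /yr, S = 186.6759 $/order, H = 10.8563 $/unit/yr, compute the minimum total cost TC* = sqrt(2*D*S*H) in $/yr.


2*D*S*H = 51282896.8300
TC* = sqrt(51282896.8300) = 7161.2078

7161.2078 $/yr


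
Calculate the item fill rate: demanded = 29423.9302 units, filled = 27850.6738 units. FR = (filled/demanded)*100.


FR = 27850.6738 / 29423.9302 * 100 = 94.6531

94.6531%


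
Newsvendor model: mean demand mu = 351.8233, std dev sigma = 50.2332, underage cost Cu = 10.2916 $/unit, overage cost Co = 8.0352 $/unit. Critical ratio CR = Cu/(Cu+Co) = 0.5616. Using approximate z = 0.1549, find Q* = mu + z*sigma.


CR = Cu/(Cu+Co) = 10.2916/(10.2916+8.0352) = 0.5616
z = 0.1549
Q* = 351.8233 + 0.1549 * 50.2332 = 359.6044

359.6044 units


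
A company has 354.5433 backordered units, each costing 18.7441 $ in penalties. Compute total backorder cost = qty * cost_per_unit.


Total = 354.5433 * 18.7441 = 6645.5951

6645.5951 $


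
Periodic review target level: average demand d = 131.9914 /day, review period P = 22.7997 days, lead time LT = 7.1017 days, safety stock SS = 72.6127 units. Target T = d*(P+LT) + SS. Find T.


P + LT = 29.9014
d*(P+LT) = 131.9914 * 29.9014 = 3946.7276
T = 3946.7276 + 72.6127 = 4019.3403

4019.3403 units


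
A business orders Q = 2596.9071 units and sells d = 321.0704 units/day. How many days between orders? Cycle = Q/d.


Cycle = 2596.9071 / 321.0704 = 8.0883

8.0883 days


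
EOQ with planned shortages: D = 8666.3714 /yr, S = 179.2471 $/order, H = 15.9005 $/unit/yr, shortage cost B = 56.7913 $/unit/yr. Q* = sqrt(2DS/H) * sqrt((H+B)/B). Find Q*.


sqrt(2DS/H) = 442.0326
sqrt((H+B)/B) = 1.1314
Q* = 442.0326 * 1.1314 = 500.0992

500.0992 units


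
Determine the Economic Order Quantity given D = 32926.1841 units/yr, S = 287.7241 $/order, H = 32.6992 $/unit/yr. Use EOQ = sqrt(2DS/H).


2*D*S = 2 * 32926.1841 * 287.7241 = 18947313.3732
2*D*S/H = 579442.7195
EOQ = sqrt(579442.7195) = 761.2114

761.2114 units


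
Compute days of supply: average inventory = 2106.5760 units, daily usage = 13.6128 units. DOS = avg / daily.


DOS = 2106.5760 / 13.6128 = 154.7496

154.7496 days


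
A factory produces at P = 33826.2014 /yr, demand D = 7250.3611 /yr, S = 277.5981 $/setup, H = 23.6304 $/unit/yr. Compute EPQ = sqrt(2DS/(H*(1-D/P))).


1 - D/P = 1 - 0.2143 = 0.7857
H*(1-D/P) = 18.5654
2DS = 4025372.9313
EPQ = sqrt(216820.9653) = 465.6404

465.6404 units


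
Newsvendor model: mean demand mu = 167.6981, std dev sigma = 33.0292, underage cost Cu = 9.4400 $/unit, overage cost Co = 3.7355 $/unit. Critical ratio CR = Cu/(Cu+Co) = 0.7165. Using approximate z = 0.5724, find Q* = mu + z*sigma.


CR = Cu/(Cu+Co) = 9.4400/(9.4400+3.7355) = 0.7165
z = 0.5724
Q* = 167.6981 + 0.5724 * 33.0292 = 186.6040

186.6040 units


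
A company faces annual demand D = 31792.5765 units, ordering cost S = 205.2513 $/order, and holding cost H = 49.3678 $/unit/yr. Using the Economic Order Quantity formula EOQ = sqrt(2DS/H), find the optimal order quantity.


2*D*S = 2 * 31792.5765 * 205.2513 = 13050935.3139
2*D*S/H = 264361.2904
EOQ = sqrt(264361.2904) = 514.1608

514.1608 units


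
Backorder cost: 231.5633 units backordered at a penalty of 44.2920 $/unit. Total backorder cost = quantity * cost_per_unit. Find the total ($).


Total = 231.5633 * 44.2920 = 10256.4017

10256.4017 $


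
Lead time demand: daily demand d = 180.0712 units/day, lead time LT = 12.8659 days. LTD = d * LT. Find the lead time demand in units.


LTD = 180.0712 * 12.8659 = 2316.7781

2316.7781 units


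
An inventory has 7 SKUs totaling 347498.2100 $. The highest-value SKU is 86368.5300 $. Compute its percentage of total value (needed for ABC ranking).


Top item = 86368.5300
Total = 347498.2100
Percentage = 86368.5300 / 347498.2100 * 100 = 24.8544

24.8544%


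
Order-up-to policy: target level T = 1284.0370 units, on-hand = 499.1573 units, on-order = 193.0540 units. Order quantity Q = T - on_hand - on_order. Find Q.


Inventory position = OH + OO = 499.1573 + 193.0540 = 692.2113
Q = 1284.0370 - 692.2113 = 591.8257

591.8257 units


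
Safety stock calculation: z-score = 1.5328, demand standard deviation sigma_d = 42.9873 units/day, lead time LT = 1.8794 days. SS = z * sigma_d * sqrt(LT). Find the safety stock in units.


sqrt(LT) = sqrt(1.8794) = 1.3709
SS = 1.5328 * 42.9873 * 1.3709 = 90.3307

90.3307 units


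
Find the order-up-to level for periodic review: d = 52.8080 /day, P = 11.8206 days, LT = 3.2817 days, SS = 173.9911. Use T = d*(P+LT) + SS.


P + LT = 15.1023
d*(P+LT) = 52.8080 * 15.1023 = 797.5223
T = 797.5223 + 173.9911 = 971.5134

971.5134 units


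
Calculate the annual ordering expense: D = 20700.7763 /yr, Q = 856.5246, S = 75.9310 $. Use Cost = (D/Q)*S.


Number of orders = D/Q = 24.1683
Cost = 24.1683 * 75.9310 = 1835.1261

1835.1261 $/yr


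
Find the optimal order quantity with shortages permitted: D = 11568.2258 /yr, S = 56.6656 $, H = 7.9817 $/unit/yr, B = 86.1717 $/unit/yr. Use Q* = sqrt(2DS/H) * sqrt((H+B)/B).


sqrt(2DS/H) = 405.2849
sqrt((H+B)/B) = 1.0453
Q* = 405.2849 * 1.0453 = 423.6392

423.6392 units


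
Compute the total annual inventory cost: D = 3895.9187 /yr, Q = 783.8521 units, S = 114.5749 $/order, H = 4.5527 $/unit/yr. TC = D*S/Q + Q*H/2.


Ordering cost = D*S/Q = 569.4627
Holding cost = Q*H/2 = 1784.3217
TC = 569.4627 + 1784.3217 = 2353.7844

2353.7844 $/yr


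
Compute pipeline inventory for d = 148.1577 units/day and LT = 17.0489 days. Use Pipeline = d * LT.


Pipeline = 148.1577 * 17.0489 = 2525.9258

2525.9258 units


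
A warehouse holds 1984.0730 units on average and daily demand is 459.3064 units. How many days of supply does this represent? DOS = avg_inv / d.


DOS = 1984.0730 / 459.3064 = 4.3197

4.3197 days


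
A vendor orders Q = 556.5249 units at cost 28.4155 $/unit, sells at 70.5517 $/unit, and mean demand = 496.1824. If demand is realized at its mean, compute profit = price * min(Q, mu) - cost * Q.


Sales at mu = min(556.5249, 496.1824) = 496.1824
Revenue = 70.5517 * 496.1824 = 35006.5118
Total cost = 28.4155 * 556.5249 = 15813.9333
Profit = 35006.5118 - 15813.9333 = 19192.5785

19192.5785 $


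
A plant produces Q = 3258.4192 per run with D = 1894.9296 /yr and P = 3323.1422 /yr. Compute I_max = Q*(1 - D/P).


D/P = 0.5702
1 - D/P = 0.4298
I_max = 3258.4192 * 0.4298 = 1400.3961

1400.3961 units


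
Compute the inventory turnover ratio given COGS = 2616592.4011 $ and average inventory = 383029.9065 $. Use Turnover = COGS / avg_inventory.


Turnover = 2616592.4011 / 383029.9065 = 6.8313

6.8313


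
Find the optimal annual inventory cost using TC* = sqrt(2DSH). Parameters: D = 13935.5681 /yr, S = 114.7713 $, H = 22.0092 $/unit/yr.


2*D*S*H = 70403172.7714
TC* = sqrt(70403172.7714) = 8390.6599

8390.6599 $/yr


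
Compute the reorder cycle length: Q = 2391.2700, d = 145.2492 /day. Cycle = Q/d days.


Cycle = 2391.2700 / 145.2492 = 16.4632

16.4632 days


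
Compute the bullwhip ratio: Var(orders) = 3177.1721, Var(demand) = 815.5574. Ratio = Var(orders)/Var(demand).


BW = 3177.1721 / 815.5574 = 3.8957

3.8957


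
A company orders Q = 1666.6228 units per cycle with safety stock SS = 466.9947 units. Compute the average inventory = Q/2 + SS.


Q/2 = 833.3114
Avg = 833.3114 + 466.9947 = 1300.3061

1300.3061 units


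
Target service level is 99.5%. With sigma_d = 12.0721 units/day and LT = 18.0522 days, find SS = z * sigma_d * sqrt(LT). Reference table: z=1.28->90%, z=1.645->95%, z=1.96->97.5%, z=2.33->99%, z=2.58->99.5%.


From the table, SL = 99.5% corresponds to z = 2.58
sqrt(LT) = sqrt(18.0522) = 4.2488
SS = 2.58 * 12.0721 * 4.2488 = 132.3328

132.3328 units


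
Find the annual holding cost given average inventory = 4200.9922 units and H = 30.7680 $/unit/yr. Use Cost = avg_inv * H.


Cost = 4200.9922 * 30.7680 = 129256.1280

129256.1280 $/yr


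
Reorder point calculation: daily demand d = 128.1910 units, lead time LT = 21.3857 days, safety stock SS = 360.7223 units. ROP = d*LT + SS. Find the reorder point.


d*LT = 128.1910 * 21.3857 = 2741.4543
ROP = 2741.4543 + 360.7223 = 3102.1766

3102.1766 units


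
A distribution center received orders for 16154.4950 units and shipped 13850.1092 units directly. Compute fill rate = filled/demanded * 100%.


FR = 13850.1092 / 16154.4950 * 100 = 85.7353

85.7353%


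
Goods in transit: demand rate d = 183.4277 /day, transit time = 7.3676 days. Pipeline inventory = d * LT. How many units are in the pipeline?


Pipeline = 183.4277 * 7.3676 = 1351.4219

1351.4219 units


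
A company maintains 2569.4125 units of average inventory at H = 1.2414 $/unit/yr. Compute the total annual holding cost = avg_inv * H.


Cost = 2569.4125 * 1.2414 = 3189.6687

3189.6687 $/yr
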